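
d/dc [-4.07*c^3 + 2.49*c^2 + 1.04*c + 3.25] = -12.21*c^2 + 4.98*c + 1.04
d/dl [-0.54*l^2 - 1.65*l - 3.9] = -1.08*l - 1.65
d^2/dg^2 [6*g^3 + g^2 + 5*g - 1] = 36*g + 2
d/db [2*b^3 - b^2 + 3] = 2*b*(3*b - 1)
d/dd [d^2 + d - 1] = 2*d + 1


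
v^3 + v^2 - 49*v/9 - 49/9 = (v - 7/3)*(v + 1)*(v + 7/3)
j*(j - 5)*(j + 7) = j^3 + 2*j^2 - 35*j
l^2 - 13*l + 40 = (l - 8)*(l - 5)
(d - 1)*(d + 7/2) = d^2 + 5*d/2 - 7/2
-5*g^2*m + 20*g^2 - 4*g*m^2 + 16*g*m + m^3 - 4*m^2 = (-5*g + m)*(g + m)*(m - 4)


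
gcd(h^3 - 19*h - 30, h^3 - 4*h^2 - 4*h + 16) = h + 2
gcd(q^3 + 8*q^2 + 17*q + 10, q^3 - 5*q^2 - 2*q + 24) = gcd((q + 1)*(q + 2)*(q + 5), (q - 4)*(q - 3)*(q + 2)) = q + 2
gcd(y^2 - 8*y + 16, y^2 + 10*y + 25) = 1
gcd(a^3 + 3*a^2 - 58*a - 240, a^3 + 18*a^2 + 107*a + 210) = a^2 + 11*a + 30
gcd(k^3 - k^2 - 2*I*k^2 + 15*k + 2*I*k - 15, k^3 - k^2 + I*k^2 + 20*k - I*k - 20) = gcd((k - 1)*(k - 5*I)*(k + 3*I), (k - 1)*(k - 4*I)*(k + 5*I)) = k - 1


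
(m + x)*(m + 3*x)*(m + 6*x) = m^3 + 10*m^2*x + 27*m*x^2 + 18*x^3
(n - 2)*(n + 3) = n^2 + n - 6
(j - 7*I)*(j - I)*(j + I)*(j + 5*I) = j^4 - 2*I*j^3 + 36*j^2 - 2*I*j + 35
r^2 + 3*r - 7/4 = (r - 1/2)*(r + 7/2)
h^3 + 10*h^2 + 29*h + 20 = (h + 1)*(h + 4)*(h + 5)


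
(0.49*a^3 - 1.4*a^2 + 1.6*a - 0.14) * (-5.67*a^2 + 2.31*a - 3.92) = -2.7783*a^5 + 9.0699*a^4 - 14.2268*a^3 + 9.9778*a^2 - 6.5954*a + 0.5488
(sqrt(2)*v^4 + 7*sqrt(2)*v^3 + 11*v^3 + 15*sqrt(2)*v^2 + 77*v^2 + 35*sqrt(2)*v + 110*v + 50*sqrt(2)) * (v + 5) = sqrt(2)*v^5 + 11*v^4 + 12*sqrt(2)*v^4 + 50*sqrt(2)*v^3 + 132*v^3 + 110*sqrt(2)*v^2 + 495*v^2 + 225*sqrt(2)*v + 550*v + 250*sqrt(2)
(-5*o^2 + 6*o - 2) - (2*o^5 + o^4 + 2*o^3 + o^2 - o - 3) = -2*o^5 - o^4 - 2*o^3 - 6*o^2 + 7*o + 1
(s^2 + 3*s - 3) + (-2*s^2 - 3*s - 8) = -s^2 - 11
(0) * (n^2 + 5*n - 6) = 0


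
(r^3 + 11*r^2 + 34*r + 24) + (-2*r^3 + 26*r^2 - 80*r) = -r^3 + 37*r^2 - 46*r + 24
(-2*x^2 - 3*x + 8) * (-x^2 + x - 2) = 2*x^4 + x^3 - 7*x^2 + 14*x - 16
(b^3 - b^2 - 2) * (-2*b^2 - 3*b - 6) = -2*b^5 - b^4 - 3*b^3 + 10*b^2 + 6*b + 12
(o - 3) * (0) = 0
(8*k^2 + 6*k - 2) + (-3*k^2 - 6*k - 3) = 5*k^2 - 5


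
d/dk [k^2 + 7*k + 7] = 2*k + 7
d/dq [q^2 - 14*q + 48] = 2*q - 14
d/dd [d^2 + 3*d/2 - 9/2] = 2*d + 3/2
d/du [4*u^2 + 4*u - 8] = 8*u + 4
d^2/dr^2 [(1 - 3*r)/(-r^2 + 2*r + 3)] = 2*((7 - 9*r)*(-r^2 + 2*r + 3) - 4*(r - 1)^2*(3*r - 1))/(-r^2 + 2*r + 3)^3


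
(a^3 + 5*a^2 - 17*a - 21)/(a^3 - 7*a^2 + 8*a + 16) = (a^2 + 4*a - 21)/(a^2 - 8*a + 16)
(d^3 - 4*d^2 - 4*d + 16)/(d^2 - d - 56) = (-d^3 + 4*d^2 + 4*d - 16)/(-d^2 + d + 56)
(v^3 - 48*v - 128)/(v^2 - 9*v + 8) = (v^2 + 8*v + 16)/(v - 1)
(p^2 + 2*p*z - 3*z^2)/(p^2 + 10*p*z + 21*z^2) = (p - z)/(p + 7*z)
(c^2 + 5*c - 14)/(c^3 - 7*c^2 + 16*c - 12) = (c + 7)/(c^2 - 5*c + 6)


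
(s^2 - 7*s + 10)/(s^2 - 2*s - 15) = (s - 2)/(s + 3)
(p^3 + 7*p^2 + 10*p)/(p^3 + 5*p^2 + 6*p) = (p + 5)/(p + 3)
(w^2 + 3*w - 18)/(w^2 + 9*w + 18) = (w - 3)/(w + 3)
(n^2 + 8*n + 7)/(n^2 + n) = (n + 7)/n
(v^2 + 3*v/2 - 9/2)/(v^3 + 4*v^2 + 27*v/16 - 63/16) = 8*(2*v - 3)/(16*v^2 + 16*v - 21)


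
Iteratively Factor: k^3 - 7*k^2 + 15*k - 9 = (k - 3)*(k^2 - 4*k + 3) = (k - 3)*(k - 1)*(k - 3)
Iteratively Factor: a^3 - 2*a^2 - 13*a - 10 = (a + 2)*(a^2 - 4*a - 5) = (a - 5)*(a + 2)*(a + 1)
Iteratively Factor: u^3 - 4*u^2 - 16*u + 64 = (u - 4)*(u^2 - 16) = (u - 4)*(u + 4)*(u - 4)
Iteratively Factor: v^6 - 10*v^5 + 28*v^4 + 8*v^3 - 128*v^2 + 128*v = (v - 2)*(v^5 - 8*v^4 + 12*v^3 + 32*v^2 - 64*v) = (v - 4)*(v - 2)*(v^4 - 4*v^3 - 4*v^2 + 16*v) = v*(v - 4)*(v - 2)*(v^3 - 4*v^2 - 4*v + 16) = v*(v - 4)^2*(v - 2)*(v^2 - 4) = v*(v - 4)^2*(v - 2)^2*(v + 2)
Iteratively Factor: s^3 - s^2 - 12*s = (s + 3)*(s^2 - 4*s) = s*(s + 3)*(s - 4)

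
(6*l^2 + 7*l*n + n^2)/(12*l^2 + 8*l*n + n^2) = (l + n)/(2*l + n)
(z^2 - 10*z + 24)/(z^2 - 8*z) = (z^2 - 10*z + 24)/(z*(z - 8))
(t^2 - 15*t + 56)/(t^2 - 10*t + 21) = (t - 8)/(t - 3)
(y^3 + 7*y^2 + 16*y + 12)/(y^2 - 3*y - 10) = (y^2 + 5*y + 6)/(y - 5)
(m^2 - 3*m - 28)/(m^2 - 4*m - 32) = (m - 7)/(m - 8)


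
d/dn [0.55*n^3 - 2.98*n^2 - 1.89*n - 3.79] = 1.65*n^2 - 5.96*n - 1.89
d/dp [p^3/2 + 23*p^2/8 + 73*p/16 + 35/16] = 3*p^2/2 + 23*p/4 + 73/16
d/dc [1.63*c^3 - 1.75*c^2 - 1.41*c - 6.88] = 4.89*c^2 - 3.5*c - 1.41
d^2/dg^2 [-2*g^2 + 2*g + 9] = -4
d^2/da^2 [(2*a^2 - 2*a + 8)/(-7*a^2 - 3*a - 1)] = 4*(70*a^3 - 567*a^2 - 273*a - 12)/(343*a^6 + 441*a^5 + 336*a^4 + 153*a^3 + 48*a^2 + 9*a + 1)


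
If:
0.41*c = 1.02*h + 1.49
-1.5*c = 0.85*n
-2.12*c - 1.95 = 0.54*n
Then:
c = -1.67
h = -2.13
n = 2.95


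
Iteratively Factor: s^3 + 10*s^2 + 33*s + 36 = (s + 3)*(s^2 + 7*s + 12) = (s + 3)*(s + 4)*(s + 3)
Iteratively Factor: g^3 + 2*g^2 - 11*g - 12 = (g - 3)*(g^2 + 5*g + 4) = (g - 3)*(g + 4)*(g + 1)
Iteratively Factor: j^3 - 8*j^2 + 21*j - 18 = (j - 2)*(j^2 - 6*j + 9) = (j - 3)*(j - 2)*(j - 3)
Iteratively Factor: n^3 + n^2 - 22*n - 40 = (n - 5)*(n^2 + 6*n + 8) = (n - 5)*(n + 2)*(n + 4)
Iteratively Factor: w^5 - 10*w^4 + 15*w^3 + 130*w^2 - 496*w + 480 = (w - 5)*(w^4 - 5*w^3 - 10*w^2 + 80*w - 96) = (w - 5)*(w - 4)*(w^3 - w^2 - 14*w + 24) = (w - 5)*(w - 4)*(w - 2)*(w^2 + w - 12) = (w - 5)*(w - 4)*(w - 3)*(w - 2)*(w + 4)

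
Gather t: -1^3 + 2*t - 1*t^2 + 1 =-t^2 + 2*t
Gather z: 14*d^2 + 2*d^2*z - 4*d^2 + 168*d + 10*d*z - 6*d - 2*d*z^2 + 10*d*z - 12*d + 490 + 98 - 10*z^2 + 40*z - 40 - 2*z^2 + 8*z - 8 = 10*d^2 + 150*d + z^2*(-2*d - 12) + z*(2*d^2 + 20*d + 48) + 540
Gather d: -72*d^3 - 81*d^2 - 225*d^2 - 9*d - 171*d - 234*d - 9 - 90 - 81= -72*d^3 - 306*d^2 - 414*d - 180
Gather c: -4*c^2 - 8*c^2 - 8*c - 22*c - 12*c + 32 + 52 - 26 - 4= -12*c^2 - 42*c + 54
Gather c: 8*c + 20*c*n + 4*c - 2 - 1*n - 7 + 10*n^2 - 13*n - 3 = c*(20*n + 12) + 10*n^2 - 14*n - 12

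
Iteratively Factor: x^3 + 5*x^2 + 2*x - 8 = (x - 1)*(x^2 + 6*x + 8) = (x - 1)*(x + 4)*(x + 2)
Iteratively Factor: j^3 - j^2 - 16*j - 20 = (j + 2)*(j^2 - 3*j - 10) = (j - 5)*(j + 2)*(j + 2)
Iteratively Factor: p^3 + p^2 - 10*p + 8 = (p - 1)*(p^2 + 2*p - 8) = (p - 1)*(p + 4)*(p - 2)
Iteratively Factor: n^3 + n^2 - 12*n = (n + 4)*(n^2 - 3*n) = n*(n + 4)*(n - 3)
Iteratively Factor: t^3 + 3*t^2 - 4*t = (t)*(t^2 + 3*t - 4) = t*(t + 4)*(t - 1)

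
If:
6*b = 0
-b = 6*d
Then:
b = 0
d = 0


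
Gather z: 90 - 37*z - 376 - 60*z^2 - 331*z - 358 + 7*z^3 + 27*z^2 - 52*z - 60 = 7*z^3 - 33*z^2 - 420*z - 704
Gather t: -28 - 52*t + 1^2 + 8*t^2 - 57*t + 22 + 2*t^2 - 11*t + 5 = 10*t^2 - 120*t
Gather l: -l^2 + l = -l^2 + l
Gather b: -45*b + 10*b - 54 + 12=-35*b - 42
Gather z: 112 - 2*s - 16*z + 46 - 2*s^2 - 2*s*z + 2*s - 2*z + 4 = -2*s^2 + z*(-2*s - 18) + 162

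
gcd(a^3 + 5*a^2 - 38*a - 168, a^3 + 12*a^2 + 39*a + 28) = a^2 + 11*a + 28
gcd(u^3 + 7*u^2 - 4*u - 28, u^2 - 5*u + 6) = u - 2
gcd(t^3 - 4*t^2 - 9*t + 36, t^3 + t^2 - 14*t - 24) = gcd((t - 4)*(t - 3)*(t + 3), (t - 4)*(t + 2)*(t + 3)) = t^2 - t - 12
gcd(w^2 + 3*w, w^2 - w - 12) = w + 3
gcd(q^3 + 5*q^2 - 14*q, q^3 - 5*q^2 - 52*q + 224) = q + 7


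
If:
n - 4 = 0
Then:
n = 4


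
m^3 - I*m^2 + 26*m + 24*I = (m - 6*I)*(m + I)*(m + 4*I)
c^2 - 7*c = c*(c - 7)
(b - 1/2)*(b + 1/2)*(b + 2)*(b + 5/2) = b^4 + 9*b^3/2 + 19*b^2/4 - 9*b/8 - 5/4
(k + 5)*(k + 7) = k^2 + 12*k + 35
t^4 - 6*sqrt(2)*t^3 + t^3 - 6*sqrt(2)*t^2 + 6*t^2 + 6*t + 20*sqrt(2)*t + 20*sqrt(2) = (t + 1)*(t - 5*sqrt(2))*(t - 2*sqrt(2))*(t + sqrt(2))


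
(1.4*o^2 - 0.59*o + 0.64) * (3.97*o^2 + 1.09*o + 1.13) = 5.558*o^4 - 0.8163*o^3 + 3.4797*o^2 + 0.0309000000000003*o + 0.7232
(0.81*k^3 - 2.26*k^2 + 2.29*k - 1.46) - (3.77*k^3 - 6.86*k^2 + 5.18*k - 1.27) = -2.96*k^3 + 4.6*k^2 - 2.89*k - 0.19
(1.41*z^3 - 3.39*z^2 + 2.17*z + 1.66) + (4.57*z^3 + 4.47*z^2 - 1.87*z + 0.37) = 5.98*z^3 + 1.08*z^2 + 0.3*z + 2.03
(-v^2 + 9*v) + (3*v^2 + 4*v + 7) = 2*v^2 + 13*v + 7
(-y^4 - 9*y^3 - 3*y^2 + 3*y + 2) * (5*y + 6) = -5*y^5 - 51*y^4 - 69*y^3 - 3*y^2 + 28*y + 12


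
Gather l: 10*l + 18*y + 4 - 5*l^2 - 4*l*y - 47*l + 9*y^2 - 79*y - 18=-5*l^2 + l*(-4*y - 37) + 9*y^2 - 61*y - 14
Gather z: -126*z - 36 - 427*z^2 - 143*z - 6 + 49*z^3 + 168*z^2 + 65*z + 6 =49*z^3 - 259*z^2 - 204*z - 36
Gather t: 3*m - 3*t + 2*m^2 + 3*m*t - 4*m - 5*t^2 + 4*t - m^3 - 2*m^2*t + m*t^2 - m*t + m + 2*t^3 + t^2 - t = -m^3 + 2*m^2 + 2*t^3 + t^2*(m - 4) + t*(-2*m^2 + 2*m)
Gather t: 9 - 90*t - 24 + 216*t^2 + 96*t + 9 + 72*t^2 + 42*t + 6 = 288*t^2 + 48*t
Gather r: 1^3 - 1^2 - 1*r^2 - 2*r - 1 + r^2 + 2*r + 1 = 0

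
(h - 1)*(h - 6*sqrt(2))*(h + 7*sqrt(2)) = h^3 - h^2 + sqrt(2)*h^2 - 84*h - sqrt(2)*h + 84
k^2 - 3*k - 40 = (k - 8)*(k + 5)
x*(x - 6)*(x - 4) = x^3 - 10*x^2 + 24*x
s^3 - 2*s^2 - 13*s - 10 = (s - 5)*(s + 1)*(s + 2)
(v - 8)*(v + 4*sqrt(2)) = v^2 - 8*v + 4*sqrt(2)*v - 32*sqrt(2)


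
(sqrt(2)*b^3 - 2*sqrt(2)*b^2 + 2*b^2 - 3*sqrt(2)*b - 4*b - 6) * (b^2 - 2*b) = sqrt(2)*b^5 - 4*sqrt(2)*b^4 + 2*b^4 - 8*b^3 + sqrt(2)*b^3 + 2*b^2 + 6*sqrt(2)*b^2 + 12*b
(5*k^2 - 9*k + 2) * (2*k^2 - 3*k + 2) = 10*k^4 - 33*k^3 + 41*k^2 - 24*k + 4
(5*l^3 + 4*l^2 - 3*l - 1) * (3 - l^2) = -5*l^5 - 4*l^4 + 18*l^3 + 13*l^2 - 9*l - 3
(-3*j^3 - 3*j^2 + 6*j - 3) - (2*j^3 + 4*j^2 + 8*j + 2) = -5*j^3 - 7*j^2 - 2*j - 5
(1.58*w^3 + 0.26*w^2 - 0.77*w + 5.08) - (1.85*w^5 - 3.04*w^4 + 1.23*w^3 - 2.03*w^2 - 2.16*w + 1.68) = -1.85*w^5 + 3.04*w^4 + 0.35*w^3 + 2.29*w^2 + 1.39*w + 3.4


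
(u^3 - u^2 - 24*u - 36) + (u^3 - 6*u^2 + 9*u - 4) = 2*u^3 - 7*u^2 - 15*u - 40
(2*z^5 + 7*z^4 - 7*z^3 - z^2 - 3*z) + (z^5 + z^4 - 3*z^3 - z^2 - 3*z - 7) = 3*z^5 + 8*z^4 - 10*z^3 - 2*z^2 - 6*z - 7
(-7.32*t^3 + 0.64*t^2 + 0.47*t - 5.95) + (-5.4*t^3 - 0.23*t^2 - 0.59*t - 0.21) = -12.72*t^3 + 0.41*t^2 - 0.12*t - 6.16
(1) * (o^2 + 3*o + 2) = o^2 + 3*o + 2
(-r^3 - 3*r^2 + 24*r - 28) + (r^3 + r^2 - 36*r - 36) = -2*r^2 - 12*r - 64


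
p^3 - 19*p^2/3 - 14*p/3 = p*(p - 7)*(p + 2/3)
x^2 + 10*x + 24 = (x + 4)*(x + 6)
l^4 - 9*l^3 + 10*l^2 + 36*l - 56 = (l - 7)*(l - 2)^2*(l + 2)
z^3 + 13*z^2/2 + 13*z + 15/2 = (z + 1)*(z + 5/2)*(z + 3)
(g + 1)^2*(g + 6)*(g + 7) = g^4 + 15*g^3 + 69*g^2 + 97*g + 42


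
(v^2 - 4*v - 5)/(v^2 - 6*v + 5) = (v + 1)/(v - 1)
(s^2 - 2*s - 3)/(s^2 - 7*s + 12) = (s + 1)/(s - 4)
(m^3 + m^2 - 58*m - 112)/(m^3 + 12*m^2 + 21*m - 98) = (m^2 - 6*m - 16)/(m^2 + 5*m - 14)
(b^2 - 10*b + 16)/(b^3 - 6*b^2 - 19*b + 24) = (b - 2)/(b^2 + 2*b - 3)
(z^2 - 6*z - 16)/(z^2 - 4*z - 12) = (z - 8)/(z - 6)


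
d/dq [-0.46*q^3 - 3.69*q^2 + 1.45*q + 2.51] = -1.38*q^2 - 7.38*q + 1.45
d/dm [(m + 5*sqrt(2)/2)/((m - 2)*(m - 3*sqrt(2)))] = (2*(m - 2)*(m - 3*sqrt(2)) - (m - 2)*(2*m + 5*sqrt(2)) - (m - 3*sqrt(2))*(2*m + 5*sqrt(2)))/(2*(m - 2)^2*(m - 3*sqrt(2))^2)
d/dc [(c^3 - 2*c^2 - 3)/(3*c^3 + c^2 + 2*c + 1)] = (7*c^4 + 4*c^3 + 26*c^2 + 2*c + 6)/(9*c^6 + 6*c^5 + 13*c^4 + 10*c^3 + 6*c^2 + 4*c + 1)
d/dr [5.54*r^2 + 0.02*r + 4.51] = 11.08*r + 0.02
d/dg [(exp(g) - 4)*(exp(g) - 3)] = (2*exp(g) - 7)*exp(g)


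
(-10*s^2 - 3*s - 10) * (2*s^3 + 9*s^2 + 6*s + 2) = -20*s^5 - 96*s^4 - 107*s^3 - 128*s^2 - 66*s - 20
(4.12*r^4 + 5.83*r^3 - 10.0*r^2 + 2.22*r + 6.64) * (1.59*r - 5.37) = 6.5508*r^5 - 12.8547*r^4 - 47.2071*r^3 + 57.2298*r^2 - 1.3638*r - 35.6568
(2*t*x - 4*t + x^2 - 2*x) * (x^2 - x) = 2*t*x^3 - 6*t*x^2 + 4*t*x + x^4 - 3*x^3 + 2*x^2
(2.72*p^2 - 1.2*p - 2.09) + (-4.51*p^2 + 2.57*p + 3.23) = -1.79*p^2 + 1.37*p + 1.14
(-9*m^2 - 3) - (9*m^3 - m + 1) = -9*m^3 - 9*m^2 + m - 4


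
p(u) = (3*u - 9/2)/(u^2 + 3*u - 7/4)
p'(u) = (-2*u - 3)*(3*u - 9/2)/(u^2 + 3*u - 7/4)^2 + 3/(u^2 + 3*u - 7/4)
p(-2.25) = 3.27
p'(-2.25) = -2.30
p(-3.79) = -12.76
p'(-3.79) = -44.55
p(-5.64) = -1.63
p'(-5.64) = -0.80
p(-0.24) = 2.16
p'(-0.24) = 1.02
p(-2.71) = 4.98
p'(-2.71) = -5.94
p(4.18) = 0.28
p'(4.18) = -0.01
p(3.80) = 0.29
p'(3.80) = -0.00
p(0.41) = 9.29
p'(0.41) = 92.35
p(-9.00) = -0.60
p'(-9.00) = -0.12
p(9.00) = 0.21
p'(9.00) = -0.01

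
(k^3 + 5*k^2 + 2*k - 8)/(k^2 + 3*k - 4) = k + 2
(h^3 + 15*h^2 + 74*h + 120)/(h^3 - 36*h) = (h^2 + 9*h + 20)/(h*(h - 6))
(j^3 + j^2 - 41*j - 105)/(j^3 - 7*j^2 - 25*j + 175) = (j + 3)/(j - 5)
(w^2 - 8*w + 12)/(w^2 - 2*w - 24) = (w - 2)/(w + 4)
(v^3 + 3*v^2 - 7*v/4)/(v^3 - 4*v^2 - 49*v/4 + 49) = v*(2*v - 1)/(2*v^2 - 15*v + 28)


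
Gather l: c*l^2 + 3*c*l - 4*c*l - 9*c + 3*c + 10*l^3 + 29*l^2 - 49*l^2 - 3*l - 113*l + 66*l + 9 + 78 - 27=-6*c + 10*l^3 + l^2*(c - 20) + l*(-c - 50) + 60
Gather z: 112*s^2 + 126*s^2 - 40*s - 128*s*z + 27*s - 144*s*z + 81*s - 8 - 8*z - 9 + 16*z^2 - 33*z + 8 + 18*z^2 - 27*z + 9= 238*s^2 + 68*s + 34*z^2 + z*(-272*s - 68)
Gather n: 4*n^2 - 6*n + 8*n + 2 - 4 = 4*n^2 + 2*n - 2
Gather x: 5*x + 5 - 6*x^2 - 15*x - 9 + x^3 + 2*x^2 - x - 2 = x^3 - 4*x^2 - 11*x - 6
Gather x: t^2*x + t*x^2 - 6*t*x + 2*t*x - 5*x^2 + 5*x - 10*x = x^2*(t - 5) + x*(t^2 - 4*t - 5)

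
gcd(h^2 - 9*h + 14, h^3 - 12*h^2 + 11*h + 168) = h - 7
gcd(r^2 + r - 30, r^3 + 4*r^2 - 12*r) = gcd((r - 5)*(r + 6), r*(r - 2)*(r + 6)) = r + 6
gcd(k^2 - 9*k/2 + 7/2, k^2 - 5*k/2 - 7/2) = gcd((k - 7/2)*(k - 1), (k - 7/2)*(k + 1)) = k - 7/2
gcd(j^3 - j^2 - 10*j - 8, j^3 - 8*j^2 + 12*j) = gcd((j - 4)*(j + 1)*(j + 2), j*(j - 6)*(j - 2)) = 1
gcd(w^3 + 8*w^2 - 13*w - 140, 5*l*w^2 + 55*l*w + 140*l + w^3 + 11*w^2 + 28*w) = w + 7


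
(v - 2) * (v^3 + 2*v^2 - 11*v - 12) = v^4 - 15*v^2 + 10*v + 24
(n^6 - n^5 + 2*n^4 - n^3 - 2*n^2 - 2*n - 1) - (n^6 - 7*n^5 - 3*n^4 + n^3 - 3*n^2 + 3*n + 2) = 6*n^5 + 5*n^4 - 2*n^3 + n^2 - 5*n - 3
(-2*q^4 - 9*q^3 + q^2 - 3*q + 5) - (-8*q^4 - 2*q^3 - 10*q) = 6*q^4 - 7*q^3 + q^2 + 7*q + 5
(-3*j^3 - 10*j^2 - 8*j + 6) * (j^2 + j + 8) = -3*j^5 - 13*j^4 - 42*j^3 - 82*j^2 - 58*j + 48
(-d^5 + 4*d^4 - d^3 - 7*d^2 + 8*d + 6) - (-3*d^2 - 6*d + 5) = -d^5 + 4*d^4 - d^3 - 4*d^2 + 14*d + 1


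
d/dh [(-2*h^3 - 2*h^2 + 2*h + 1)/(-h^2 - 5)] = 2*(h^4 + 16*h^2 + 11*h - 5)/(h^4 + 10*h^2 + 25)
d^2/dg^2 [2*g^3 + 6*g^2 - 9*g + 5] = 12*g + 12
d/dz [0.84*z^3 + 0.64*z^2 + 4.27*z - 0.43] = 2.52*z^2 + 1.28*z + 4.27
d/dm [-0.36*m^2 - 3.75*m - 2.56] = -0.72*m - 3.75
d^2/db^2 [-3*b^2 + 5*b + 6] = -6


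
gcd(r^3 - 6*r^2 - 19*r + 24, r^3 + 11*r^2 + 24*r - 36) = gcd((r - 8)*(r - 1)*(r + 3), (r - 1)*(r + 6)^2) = r - 1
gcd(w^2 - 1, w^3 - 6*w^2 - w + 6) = w^2 - 1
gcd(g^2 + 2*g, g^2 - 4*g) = g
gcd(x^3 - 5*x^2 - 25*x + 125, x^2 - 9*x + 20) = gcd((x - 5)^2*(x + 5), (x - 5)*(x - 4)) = x - 5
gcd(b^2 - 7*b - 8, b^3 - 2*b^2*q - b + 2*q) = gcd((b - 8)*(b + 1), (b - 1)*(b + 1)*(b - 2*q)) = b + 1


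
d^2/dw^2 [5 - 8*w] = 0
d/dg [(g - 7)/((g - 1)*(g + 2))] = (-g^2 + 14*g + 5)/(g^4 + 2*g^3 - 3*g^2 - 4*g + 4)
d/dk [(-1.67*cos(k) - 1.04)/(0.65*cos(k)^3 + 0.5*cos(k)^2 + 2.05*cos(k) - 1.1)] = -(2.171*cos(k)^3 + 2.863*cos(k)^2 + 1.04*cos(k) + 3.969)*sin(k)/(0.65*cos(k)^3 + 0.5*cos(k)^2 + 2.05*cos(k) - 1.1)^2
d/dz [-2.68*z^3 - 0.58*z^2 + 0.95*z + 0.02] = -8.04*z^2 - 1.16*z + 0.95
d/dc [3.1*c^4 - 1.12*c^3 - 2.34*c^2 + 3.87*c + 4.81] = 12.4*c^3 - 3.36*c^2 - 4.68*c + 3.87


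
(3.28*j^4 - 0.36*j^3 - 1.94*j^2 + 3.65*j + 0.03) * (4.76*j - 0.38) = 15.6128*j^5 - 2.96*j^4 - 9.0976*j^3 + 18.1112*j^2 - 1.2442*j - 0.0114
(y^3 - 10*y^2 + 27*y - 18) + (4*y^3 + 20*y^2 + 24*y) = 5*y^3 + 10*y^2 + 51*y - 18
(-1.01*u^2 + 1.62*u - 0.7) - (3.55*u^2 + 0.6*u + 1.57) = -4.56*u^2 + 1.02*u - 2.27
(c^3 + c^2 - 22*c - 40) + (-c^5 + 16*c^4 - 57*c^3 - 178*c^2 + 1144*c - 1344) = -c^5 + 16*c^4 - 56*c^3 - 177*c^2 + 1122*c - 1384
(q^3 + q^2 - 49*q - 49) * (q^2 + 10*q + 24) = q^5 + 11*q^4 - 15*q^3 - 515*q^2 - 1666*q - 1176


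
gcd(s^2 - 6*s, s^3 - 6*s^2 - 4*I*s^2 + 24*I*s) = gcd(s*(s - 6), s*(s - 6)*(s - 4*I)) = s^2 - 6*s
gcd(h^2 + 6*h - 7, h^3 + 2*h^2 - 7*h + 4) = h - 1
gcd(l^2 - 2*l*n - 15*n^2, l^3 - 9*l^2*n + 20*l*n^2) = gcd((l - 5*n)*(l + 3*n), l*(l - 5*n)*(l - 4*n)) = l - 5*n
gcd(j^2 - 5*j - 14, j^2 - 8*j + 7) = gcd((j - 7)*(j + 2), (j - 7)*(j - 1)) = j - 7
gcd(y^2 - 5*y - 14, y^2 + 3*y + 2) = y + 2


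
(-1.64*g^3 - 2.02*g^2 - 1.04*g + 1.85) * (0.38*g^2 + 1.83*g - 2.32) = -0.6232*g^5 - 3.7688*g^4 - 0.287000000000001*g^3 + 3.4862*g^2 + 5.7983*g - 4.292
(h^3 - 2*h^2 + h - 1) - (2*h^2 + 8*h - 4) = h^3 - 4*h^2 - 7*h + 3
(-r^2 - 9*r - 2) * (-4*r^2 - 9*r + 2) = 4*r^4 + 45*r^3 + 87*r^2 - 4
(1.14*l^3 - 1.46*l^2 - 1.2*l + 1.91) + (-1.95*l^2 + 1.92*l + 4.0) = 1.14*l^3 - 3.41*l^2 + 0.72*l + 5.91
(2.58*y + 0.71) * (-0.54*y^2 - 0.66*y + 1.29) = -1.3932*y^3 - 2.0862*y^2 + 2.8596*y + 0.9159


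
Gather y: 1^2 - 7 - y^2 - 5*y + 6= -y^2 - 5*y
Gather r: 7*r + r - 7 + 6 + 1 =8*r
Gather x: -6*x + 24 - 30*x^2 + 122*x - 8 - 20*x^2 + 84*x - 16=-50*x^2 + 200*x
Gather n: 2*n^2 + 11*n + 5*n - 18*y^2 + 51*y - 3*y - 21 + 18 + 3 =2*n^2 + 16*n - 18*y^2 + 48*y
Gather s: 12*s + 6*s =18*s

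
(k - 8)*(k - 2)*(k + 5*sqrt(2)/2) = k^3 - 10*k^2 + 5*sqrt(2)*k^2/2 - 25*sqrt(2)*k + 16*k + 40*sqrt(2)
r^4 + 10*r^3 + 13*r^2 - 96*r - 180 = (r - 3)*(r + 2)*(r + 5)*(r + 6)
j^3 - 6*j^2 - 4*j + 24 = (j - 6)*(j - 2)*(j + 2)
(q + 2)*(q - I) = q^2 + 2*q - I*q - 2*I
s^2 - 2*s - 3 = (s - 3)*(s + 1)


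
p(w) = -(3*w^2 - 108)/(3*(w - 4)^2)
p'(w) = -2*w/(w - 4)^2 + 2*(3*w^2 - 108)/(3*(w - 4)^3) = 8*w/(w - 4)^3 - 72/(w - 4)^3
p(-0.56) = 1.72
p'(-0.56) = 0.81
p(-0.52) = 1.75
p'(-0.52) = 0.82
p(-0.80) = 1.53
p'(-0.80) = 0.71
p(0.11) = 2.38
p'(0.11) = 1.21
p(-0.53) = 1.74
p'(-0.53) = 0.82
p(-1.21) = 1.27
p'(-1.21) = 0.58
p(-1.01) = 1.39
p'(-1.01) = 0.64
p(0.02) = 2.27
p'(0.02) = 1.14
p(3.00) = 27.00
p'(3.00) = 48.00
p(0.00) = 2.25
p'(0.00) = 1.12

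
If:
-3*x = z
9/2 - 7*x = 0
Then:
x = 9/14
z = -27/14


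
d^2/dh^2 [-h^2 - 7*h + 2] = -2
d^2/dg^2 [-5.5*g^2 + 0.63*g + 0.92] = -11.0000000000000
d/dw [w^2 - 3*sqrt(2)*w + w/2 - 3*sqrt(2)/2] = 2*w - 3*sqrt(2) + 1/2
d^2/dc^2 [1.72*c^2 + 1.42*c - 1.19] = 3.44000000000000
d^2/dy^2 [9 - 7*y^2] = -14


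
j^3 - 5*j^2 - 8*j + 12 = (j - 6)*(j - 1)*(j + 2)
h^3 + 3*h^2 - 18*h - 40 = (h - 4)*(h + 2)*(h + 5)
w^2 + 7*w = w*(w + 7)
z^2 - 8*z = z*(z - 8)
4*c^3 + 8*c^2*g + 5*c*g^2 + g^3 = (c + g)*(2*c + g)^2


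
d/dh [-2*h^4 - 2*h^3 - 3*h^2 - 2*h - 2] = -8*h^3 - 6*h^2 - 6*h - 2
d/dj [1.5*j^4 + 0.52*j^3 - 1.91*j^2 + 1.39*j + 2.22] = 6.0*j^3 + 1.56*j^2 - 3.82*j + 1.39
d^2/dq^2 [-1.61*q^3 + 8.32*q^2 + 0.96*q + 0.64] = 16.64 - 9.66*q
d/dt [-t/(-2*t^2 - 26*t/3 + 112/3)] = 3*(-3*t^2 - 56)/(2*(9*t^4 + 78*t^3 - 167*t^2 - 1456*t + 3136))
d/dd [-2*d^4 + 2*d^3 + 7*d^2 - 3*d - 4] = -8*d^3 + 6*d^2 + 14*d - 3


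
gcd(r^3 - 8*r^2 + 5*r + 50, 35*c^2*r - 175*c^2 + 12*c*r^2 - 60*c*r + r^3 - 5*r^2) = r - 5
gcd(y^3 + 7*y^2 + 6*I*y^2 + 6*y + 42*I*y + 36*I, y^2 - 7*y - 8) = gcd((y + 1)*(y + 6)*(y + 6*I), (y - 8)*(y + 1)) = y + 1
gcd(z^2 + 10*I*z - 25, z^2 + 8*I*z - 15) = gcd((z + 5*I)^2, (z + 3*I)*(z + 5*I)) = z + 5*I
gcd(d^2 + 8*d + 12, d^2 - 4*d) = 1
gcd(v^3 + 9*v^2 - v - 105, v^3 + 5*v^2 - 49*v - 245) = v^2 + 12*v + 35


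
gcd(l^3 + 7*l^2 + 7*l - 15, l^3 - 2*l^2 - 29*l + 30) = l^2 + 4*l - 5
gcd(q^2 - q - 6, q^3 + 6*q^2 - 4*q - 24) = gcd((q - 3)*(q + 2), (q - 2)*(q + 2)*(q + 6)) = q + 2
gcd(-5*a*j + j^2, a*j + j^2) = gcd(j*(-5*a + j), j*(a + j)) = j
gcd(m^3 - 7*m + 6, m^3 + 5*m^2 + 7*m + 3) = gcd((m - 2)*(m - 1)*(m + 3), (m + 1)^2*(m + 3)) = m + 3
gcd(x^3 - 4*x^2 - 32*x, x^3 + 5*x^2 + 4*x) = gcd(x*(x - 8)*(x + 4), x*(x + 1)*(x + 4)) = x^2 + 4*x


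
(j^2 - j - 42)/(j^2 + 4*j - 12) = (j - 7)/(j - 2)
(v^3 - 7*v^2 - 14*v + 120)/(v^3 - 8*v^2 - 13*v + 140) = (v - 6)/(v - 7)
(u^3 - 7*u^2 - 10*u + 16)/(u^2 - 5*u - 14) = (u^2 - 9*u + 8)/(u - 7)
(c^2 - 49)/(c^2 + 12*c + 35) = (c - 7)/(c + 5)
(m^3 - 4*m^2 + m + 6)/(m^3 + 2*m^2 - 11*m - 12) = (m - 2)/(m + 4)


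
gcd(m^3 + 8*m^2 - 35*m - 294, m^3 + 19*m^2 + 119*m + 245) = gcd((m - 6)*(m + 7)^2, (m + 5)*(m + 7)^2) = m^2 + 14*m + 49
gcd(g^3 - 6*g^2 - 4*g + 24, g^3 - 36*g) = g - 6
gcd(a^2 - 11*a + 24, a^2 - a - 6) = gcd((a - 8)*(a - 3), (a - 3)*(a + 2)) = a - 3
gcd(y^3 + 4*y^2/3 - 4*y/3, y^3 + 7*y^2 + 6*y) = y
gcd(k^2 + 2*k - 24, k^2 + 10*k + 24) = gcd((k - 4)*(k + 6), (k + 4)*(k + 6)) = k + 6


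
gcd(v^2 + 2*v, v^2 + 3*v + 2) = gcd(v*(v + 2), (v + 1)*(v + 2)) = v + 2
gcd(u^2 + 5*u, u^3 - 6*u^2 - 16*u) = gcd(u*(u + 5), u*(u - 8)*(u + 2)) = u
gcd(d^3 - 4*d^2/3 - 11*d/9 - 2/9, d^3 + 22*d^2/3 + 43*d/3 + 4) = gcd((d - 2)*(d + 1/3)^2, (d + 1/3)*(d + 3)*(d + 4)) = d + 1/3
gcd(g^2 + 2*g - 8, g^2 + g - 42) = 1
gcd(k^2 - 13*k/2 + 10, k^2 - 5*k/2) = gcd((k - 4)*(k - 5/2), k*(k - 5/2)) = k - 5/2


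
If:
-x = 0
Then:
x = 0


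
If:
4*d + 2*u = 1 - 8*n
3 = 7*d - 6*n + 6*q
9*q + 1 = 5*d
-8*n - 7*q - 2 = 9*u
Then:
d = 137/374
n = 133/6732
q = 311/3366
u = -1049/3366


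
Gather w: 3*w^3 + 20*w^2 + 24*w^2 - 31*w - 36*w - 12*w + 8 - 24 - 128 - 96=3*w^3 + 44*w^2 - 79*w - 240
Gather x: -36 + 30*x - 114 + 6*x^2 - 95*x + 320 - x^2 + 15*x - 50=5*x^2 - 50*x + 120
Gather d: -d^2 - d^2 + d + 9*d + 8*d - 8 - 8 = -2*d^2 + 18*d - 16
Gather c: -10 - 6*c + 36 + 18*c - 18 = 12*c + 8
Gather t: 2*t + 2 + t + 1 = 3*t + 3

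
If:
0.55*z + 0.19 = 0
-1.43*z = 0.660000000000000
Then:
No Solution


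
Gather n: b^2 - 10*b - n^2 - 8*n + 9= b^2 - 10*b - n^2 - 8*n + 9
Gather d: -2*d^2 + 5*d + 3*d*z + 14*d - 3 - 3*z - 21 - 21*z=-2*d^2 + d*(3*z + 19) - 24*z - 24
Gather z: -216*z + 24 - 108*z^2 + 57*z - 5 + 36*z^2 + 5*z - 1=-72*z^2 - 154*z + 18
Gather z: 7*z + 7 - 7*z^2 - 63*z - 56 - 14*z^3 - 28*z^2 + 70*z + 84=-14*z^3 - 35*z^2 + 14*z + 35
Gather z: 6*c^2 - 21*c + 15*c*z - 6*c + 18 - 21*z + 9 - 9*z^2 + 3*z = 6*c^2 - 27*c - 9*z^2 + z*(15*c - 18) + 27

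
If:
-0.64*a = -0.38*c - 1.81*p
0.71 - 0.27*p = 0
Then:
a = 0.59375*c + 7.4369212962963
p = 2.63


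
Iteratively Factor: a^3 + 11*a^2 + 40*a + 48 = (a + 3)*(a^2 + 8*a + 16) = (a + 3)*(a + 4)*(a + 4)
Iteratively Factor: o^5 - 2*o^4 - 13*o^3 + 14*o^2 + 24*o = (o - 4)*(o^4 + 2*o^3 - 5*o^2 - 6*o) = (o - 4)*(o - 2)*(o^3 + 4*o^2 + 3*o) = (o - 4)*(o - 2)*(o + 3)*(o^2 + o) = (o - 4)*(o - 2)*(o + 1)*(o + 3)*(o)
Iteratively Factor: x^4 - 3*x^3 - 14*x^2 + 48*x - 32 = (x - 2)*(x^3 - x^2 - 16*x + 16) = (x - 2)*(x + 4)*(x^2 - 5*x + 4) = (x - 4)*(x - 2)*(x + 4)*(x - 1)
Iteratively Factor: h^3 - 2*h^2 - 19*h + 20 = (h - 5)*(h^2 + 3*h - 4) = (h - 5)*(h - 1)*(h + 4)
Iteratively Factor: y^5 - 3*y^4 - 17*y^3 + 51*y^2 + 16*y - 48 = (y + 4)*(y^4 - 7*y^3 + 11*y^2 + 7*y - 12) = (y + 1)*(y + 4)*(y^3 - 8*y^2 + 19*y - 12) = (y - 3)*(y + 1)*(y + 4)*(y^2 - 5*y + 4) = (y - 4)*(y - 3)*(y + 1)*(y + 4)*(y - 1)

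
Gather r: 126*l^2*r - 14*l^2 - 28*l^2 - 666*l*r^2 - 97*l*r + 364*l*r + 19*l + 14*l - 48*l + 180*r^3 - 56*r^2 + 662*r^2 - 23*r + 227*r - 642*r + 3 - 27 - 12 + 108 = -42*l^2 - 15*l + 180*r^3 + r^2*(606 - 666*l) + r*(126*l^2 + 267*l - 438) + 72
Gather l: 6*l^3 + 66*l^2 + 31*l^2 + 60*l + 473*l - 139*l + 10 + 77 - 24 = 6*l^3 + 97*l^2 + 394*l + 63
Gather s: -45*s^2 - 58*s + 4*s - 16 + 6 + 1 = -45*s^2 - 54*s - 9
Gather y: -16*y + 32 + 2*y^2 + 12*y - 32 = 2*y^2 - 4*y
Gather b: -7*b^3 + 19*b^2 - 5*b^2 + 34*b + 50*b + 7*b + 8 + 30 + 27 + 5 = -7*b^3 + 14*b^2 + 91*b + 70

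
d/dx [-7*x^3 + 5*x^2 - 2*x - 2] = -21*x^2 + 10*x - 2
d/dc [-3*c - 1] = -3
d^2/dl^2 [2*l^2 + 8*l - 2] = 4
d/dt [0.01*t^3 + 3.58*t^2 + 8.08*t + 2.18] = 0.03*t^2 + 7.16*t + 8.08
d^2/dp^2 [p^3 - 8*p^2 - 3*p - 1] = 6*p - 16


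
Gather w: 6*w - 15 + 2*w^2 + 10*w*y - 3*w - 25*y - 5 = 2*w^2 + w*(10*y + 3) - 25*y - 20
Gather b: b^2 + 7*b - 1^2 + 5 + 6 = b^2 + 7*b + 10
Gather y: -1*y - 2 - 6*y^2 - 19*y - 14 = -6*y^2 - 20*y - 16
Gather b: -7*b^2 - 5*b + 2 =-7*b^2 - 5*b + 2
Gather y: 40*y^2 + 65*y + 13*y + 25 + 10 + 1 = 40*y^2 + 78*y + 36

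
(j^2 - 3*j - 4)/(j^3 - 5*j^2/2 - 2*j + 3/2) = 2*(j - 4)/(2*j^2 - 7*j + 3)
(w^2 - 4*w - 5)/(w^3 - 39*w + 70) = (w + 1)/(w^2 + 5*w - 14)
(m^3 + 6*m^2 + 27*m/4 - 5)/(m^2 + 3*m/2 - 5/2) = (m^2 + 7*m/2 - 2)/(m - 1)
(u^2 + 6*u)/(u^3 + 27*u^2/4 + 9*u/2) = 4/(4*u + 3)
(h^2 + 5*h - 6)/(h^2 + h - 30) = (h - 1)/(h - 5)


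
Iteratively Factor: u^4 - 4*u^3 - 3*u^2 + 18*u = (u - 3)*(u^3 - u^2 - 6*u) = u*(u - 3)*(u^2 - u - 6) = u*(u - 3)^2*(u + 2)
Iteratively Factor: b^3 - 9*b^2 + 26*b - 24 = (b - 4)*(b^2 - 5*b + 6) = (b - 4)*(b - 3)*(b - 2)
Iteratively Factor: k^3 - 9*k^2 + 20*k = (k)*(k^2 - 9*k + 20) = k*(k - 4)*(k - 5)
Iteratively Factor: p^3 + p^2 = (p + 1)*(p^2) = p*(p + 1)*(p)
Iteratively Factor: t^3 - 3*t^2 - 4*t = (t + 1)*(t^2 - 4*t) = (t - 4)*(t + 1)*(t)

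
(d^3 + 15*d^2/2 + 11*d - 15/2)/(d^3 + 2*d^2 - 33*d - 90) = (d - 1/2)/(d - 6)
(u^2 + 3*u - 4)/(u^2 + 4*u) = (u - 1)/u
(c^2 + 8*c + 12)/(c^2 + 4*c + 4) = (c + 6)/(c + 2)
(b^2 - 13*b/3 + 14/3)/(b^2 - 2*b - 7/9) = 3*(b - 2)/(3*b + 1)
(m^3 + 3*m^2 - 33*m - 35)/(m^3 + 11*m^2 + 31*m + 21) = (m - 5)/(m + 3)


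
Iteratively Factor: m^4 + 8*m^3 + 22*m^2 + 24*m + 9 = (m + 1)*(m^3 + 7*m^2 + 15*m + 9) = (m + 1)^2*(m^2 + 6*m + 9) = (m + 1)^2*(m + 3)*(m + 3)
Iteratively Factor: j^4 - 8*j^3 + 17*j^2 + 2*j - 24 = (j - 2)*(j^3 - 6*j^2 + 5*j + 12) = (j - 2)*(j + 1)*(j^2 - 7*j + 12) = (j - 4)*(j - 2)*(j + 1)*(j - 3)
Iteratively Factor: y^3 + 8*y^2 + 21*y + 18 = (y + 3)*(y^2 + 5*y + 6) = (y + 3)^2*(y + 2)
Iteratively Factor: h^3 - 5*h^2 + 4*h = (h - 4)*(h^2 - h) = (h - 4)*(h - 1)*(h)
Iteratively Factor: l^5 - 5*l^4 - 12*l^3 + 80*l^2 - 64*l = (l - 1)*(l^4 - 4*l^3 - 16*l^2 + 64*l) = (l - 4)*(l - 1)*(l^3 - 16*l) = l*(l - 4)*(l - 1)*(l^2 - 16) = l*(l - 4)*(l - 1)*(l + 4)*(l - 4)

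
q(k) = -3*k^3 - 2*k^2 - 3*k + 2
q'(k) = -9*k^2 - 4*k - 3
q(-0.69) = 4.10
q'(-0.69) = -4.52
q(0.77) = -2.87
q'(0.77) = -11.42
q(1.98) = -35.07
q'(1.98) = -46.20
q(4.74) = -376.64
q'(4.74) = -224.17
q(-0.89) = 5.20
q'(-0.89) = -6.57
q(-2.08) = 26.58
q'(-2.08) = -33.62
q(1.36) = -13.33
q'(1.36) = -25.09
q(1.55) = -18.63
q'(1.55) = -30.82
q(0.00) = 2.00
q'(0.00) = -3.00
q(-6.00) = 596.00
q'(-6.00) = -303.00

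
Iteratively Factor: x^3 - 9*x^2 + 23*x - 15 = (x - 1)*(x^2 - 8*x + 15) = (x - 5)*(x - 1)*(x - 3)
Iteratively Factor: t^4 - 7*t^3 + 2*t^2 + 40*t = (t - 5)*(t^3 - 2*t^2 - 8*t) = (t - 5)*(t + 2)*(t^2 - 4*t) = (t - 5)*(t - 4)*(t + 2)*(t)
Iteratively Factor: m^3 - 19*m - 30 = (m + 2)*(m^2 - 2*m - 15) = (m + 2)*(m + 3)*(m - 5)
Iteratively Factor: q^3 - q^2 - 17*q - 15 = (q + 1)*(q^2 - 2*q - 15) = (q + 1)*(q + 3)*(q - 5)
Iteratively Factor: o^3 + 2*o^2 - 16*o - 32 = (o + 4)*(o^2 - 2*o - 8) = (o + 2)*(o + 4)*(o - 4)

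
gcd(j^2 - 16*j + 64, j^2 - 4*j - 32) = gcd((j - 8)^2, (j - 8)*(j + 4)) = j - 8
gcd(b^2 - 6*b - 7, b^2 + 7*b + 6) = b + 1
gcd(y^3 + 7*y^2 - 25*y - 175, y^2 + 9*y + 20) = y + 5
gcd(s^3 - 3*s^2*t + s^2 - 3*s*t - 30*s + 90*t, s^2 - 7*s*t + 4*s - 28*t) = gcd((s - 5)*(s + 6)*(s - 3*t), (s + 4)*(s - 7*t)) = 1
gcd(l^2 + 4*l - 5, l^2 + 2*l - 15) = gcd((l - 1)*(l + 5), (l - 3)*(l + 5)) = l + 5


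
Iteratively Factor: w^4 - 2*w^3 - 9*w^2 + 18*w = (w + 3)*(w^3 - 5*w^2 + 6*w) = (w - 2)*(w + 3)*(w^2 - 3*w) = w*(w - 2)*(w + 3)*(w - 3)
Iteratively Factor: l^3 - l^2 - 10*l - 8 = (l + 2)*(l^2 - 3*l - 4) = (l - 4)*(l + 2)*(l + 1)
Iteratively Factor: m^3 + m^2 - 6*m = (m + 3)*(m^2 - 2*m) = m*(m + 3)*(m - 2)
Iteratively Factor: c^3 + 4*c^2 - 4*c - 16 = (c + 4)*(c^2 - 4) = (c - 2)*(c + 4)*(c + 2)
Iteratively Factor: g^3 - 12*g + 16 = (g - 2)*(g^2 + 2*g - 8) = (g - 2)*(g + 4)*(g - 2)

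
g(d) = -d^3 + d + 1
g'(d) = 1 - 3*d^2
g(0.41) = 1.34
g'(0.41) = 0.50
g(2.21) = -7.58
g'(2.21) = -13.65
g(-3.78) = 51.23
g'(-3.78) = -41.87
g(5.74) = -182.38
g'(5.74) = -97.84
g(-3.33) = 34.60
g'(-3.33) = -32.27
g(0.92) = 1.14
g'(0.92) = -1.54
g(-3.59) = 43.68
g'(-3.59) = -37.66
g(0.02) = 1.02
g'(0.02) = 1.00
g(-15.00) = 3361.00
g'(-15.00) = -674.00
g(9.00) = -719.00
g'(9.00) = -242.00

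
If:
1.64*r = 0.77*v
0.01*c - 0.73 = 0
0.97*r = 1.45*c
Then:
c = 73.00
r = 109.12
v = 232.42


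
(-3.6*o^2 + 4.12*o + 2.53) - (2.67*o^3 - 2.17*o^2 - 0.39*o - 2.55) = -2.67*o^3 - 1.43*o^2 + 4.51*o + 5.08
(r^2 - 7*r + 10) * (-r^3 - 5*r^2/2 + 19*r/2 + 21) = -r^5 + 9*r^4/2 + 17*r^3 - 141*r^2/2 - 52*r + 210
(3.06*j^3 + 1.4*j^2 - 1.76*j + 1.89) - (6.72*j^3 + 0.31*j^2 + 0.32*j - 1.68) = -3.66*j^3 + 1.09*j^2 - 2.08*j + 3.57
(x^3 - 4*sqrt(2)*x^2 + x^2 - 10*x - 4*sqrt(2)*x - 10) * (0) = 0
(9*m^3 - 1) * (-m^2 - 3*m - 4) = -9*m^5 - 27*m^4 - 36*m^3 + m^2 + 3*m + 4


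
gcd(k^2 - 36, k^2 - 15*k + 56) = 1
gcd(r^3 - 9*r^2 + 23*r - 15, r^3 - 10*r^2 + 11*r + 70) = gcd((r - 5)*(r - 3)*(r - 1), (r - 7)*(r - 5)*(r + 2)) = r - 5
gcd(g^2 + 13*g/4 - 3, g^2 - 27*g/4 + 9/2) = g - 3/4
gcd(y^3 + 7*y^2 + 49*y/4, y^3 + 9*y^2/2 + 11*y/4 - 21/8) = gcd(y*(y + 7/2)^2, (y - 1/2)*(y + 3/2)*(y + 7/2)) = y + 7/2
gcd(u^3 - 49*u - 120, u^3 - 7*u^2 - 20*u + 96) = u - 8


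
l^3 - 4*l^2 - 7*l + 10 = (l - 5)*(l - 1)*(l + 2)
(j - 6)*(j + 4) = j^2 - 2*j - 24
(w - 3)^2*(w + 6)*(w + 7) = w^4 + 7*w^3 - 27*w^2 - 135*w + 378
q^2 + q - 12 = (q - 3)*(q + 4)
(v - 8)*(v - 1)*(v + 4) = v^3 - 5*v^2 - 28*v + 32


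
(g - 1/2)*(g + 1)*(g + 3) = g^3 + 7*g^2/2 + g - 3/2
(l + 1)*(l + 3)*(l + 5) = l^3 + 9*l^2 + 23*l + 15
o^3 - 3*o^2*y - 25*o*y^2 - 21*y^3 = (o - 7*y)*(o + y)*(o + 3*y)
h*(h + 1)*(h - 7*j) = h^3 - 7*h^2*j + h^2 - 7*h*j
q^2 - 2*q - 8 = (q - 4)*(q + 2)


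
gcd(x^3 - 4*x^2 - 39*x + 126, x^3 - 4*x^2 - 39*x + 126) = x^3 - 4*x^2 - 39*x + 126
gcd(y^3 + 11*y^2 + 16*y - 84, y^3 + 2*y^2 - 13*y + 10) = y - 2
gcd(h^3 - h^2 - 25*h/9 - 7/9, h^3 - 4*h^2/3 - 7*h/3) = h^2 - 4*h/3 - 7/3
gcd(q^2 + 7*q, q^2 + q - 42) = q + 7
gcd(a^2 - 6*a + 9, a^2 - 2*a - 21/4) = 1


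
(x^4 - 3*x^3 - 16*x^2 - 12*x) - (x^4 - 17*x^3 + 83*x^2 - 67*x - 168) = 14*x^3 - 99*x^2 + 55*x + 168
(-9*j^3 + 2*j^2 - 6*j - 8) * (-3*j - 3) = 27*j^4 + 21*j^3 + 12*j^2 + 42*j + 24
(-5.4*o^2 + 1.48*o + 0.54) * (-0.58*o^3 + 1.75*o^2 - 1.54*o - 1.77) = 3.132*o^5 - 10.3084*o^4 + 10.5928*o^3 + 8.2238*o^2 - 3.4512*o - 0.9558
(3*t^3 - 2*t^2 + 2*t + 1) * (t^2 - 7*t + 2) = 3*t^5 - 23*t^4 + 22*t^3 - 17*t^2 - 3*t + 2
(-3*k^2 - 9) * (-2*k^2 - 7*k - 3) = 6*k^4 + 21*k^3 + 27*k^2 + 63*k + 27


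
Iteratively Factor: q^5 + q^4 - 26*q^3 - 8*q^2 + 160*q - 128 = (q + 4)*(q^4 - 3*q^3 - 14*q^2 + 48*q - 32) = (q - 4)*(q + 4)*(q^3 + q^2 - 10*q + 8) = (q - 4)*(q - 1)*(q + 4)*(q^2 + 2*q - 8) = (q - 4)*(q - 1)*(q + 4)^2*(q - 2)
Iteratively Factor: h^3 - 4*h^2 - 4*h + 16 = (h - 4)*(h^2 - 4) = (h - 4)*(h + 2)*(h - 2)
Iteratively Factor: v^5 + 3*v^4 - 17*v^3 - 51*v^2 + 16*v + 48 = (v + 4)*(v^4 - v^3 - 13*v^2 + v + 12) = (v + 3)*(v + 4)*(v^3 - 4*v^2 - v + 4) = (v - 4)*(v + 3)*(v + 4)*(v^2 - 1) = (v - 4)*(v - 1)*(v + 3)*(v + 4)*(v + 1)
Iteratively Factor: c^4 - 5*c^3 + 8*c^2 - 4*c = (c)*(c^3 - 5*c^2 + 8*c - 4) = c*(c - 2)*(c^2 - 3*c + 2) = c*(c - 2)^2*(c - 1)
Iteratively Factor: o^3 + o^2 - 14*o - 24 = (o - 4)*(o^2 + 5*o + 6) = (o - 4)*(o + 2)*(o + 3)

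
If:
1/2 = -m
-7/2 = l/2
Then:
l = -7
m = -1/2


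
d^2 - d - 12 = (d - 4)*(d + 3)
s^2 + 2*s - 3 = (s - 1)*(s + 3)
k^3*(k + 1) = k^4 + k^3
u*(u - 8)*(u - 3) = u^3 - 11*u^2 + 24*u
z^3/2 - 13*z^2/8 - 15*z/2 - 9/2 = (z/2 + 1)*(z - 6)*(z + 3/4)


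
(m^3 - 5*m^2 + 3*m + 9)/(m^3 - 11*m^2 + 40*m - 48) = (m^2 - 2*m - 3)/(m^2 - 8*m + 16)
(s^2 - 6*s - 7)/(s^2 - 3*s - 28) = (s + 1)/(s + 4)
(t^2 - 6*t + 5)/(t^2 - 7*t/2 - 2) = 2*(-t^2 + 6*t - 5)/(-2*t^2 + 7*t + 4)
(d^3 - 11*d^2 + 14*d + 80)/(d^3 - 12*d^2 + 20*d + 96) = (d - 5)/(d - 6)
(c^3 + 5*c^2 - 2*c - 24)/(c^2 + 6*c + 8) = (c^2 + c - 6)/(c + 2)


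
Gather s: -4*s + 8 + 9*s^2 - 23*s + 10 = 9*s^2 - 27*s + 18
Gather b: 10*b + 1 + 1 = 10*b + 2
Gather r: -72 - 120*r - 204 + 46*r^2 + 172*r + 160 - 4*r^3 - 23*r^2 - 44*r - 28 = -4*r^3 + 23*r^2 + 8*r - 144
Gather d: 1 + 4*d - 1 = 4*d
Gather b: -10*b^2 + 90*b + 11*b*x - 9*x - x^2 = -10*b^2 + b*(11*x + 90) - x^2 - 9*x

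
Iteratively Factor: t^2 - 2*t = (t - 2)*(t)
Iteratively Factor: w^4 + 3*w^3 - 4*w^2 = (w)*(w^3 + 3*w^2 - 4*w) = w^2*(w^2 + 3*w - 4) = w^2*(w - 1)*(w + 4)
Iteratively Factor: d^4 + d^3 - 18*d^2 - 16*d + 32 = (d + 4)*(d^3 - 3*d^2 - 6*d + 8) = (d - 4)*(d + 4)*(d^2 + d - 2) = (d - 4)*(d + 2)*(d + 4)*(d - 1)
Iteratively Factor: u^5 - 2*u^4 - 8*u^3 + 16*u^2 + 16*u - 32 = (u - 2)*(u^4 - 8*u^2 + 16) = (u - 2)*(u + 2)*(u^3 - 2*u^2 - 4*u + 8) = (u - 2)^2*(u + 2)*(u^2 - 4) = (u - 2)^2*(u + 2)^2*(u - 2)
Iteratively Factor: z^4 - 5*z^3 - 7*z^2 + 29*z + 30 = (z - 5)*(z^3 - 7*z - 6) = (z - 5)*(z + 2)*(z^2 - 2*z - 3) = (z - 5)*(z - 3)*(z + 2)*(z + 1)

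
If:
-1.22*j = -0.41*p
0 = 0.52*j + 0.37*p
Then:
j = 0.00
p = 0.00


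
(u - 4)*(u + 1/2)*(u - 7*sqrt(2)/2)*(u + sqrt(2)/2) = u^4 - 3*sqrt(2)*u^3 - 7*u^3/2 - 11*u^2/2 + 21*sqrt(2)*u^2/2 + 6*sqrt(2)*u + 49*u/4 + 7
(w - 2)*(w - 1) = w^2 - 3*w + 2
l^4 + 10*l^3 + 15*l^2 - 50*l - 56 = (l - 2)*(l + 1)*(l + 4)*(l + 7)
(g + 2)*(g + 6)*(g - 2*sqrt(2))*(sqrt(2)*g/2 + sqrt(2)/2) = sqrt(2)*g^4/2 - 2*g^3 + 9*sqrt(2)*g^3/2 - 18*g^2 + 10*sqrt(2)*g^2 - 40*g + 6*sqrt(2)*g - 24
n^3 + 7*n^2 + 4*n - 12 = (n - 1)*(n + 2)*(n + 6)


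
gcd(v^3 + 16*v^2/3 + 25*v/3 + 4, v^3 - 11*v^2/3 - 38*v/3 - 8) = v^2 + 7*v/3 + 4/3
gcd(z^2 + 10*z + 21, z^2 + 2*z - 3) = z + 3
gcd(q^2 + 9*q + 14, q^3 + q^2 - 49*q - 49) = q + 7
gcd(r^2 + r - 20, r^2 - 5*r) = 1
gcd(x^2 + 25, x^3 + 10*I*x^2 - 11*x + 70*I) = x + 5*I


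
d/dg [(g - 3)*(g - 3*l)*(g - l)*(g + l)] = 4*g^3 - 9*g^2*l - 9*g^2 - 2*g*l^2 + 18*g*l + 3*l^3 + 3*l^2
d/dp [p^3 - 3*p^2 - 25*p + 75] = 3*p^2 - 6*p - 25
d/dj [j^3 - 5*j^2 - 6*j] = 3*j^2 - 10*j - 6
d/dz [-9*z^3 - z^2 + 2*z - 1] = -27*z^2 - 2*z + 2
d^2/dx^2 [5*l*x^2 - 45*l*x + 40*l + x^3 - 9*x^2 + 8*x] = 10*l + 6*x - 18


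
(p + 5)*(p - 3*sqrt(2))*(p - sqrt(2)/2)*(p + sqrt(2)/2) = p^4 - 3*sqrt(2)*p^3 + 5*p^3 - 15*sqrt(2)*p^2 - p^2/2 - 5*p/2 + 3*sqrt(2)*p/2 + 15*sqrt(2)/2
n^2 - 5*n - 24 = (n - 8)*(n + 3)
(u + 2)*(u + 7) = u^2 + 9*u + 14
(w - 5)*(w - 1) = w^2 - 6*w + 5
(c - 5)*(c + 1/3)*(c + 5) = c^3 + c^2/3 - 25*c - 25/3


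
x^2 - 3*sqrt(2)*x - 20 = (x - 5*sqrt(2))*(x + 2*sqrt(2))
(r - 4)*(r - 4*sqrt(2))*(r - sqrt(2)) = r^3 - 5*sqrt(2)*r^2 - 4*r^2 + 8*r + 20*sqrt(2)*r - 32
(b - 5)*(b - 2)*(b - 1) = b^3 - 8*b^2 + 17*b - 10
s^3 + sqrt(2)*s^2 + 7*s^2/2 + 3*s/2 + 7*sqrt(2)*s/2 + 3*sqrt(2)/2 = (s + 1/2)*(s + 3)*(s + sqrt(2))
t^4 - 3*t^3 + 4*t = t*(t - 2)^2*(t + 1)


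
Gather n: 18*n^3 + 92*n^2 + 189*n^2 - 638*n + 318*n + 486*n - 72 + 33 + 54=18*n^3 + 281*n^2 + 166*n + 15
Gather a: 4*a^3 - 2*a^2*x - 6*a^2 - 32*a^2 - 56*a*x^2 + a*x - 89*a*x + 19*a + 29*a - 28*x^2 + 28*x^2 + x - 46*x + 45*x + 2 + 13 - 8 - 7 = 4*a^3 + a^2*(-2*x - 38) + a*(-56*x^2 - 88*x + 48)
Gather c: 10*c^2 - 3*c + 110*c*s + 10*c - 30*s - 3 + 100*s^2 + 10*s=10*c^2 + c*(110*s + 7) + 100*s^2 - 20*s - 3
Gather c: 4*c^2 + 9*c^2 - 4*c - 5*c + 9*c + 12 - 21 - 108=13*c^2 - 117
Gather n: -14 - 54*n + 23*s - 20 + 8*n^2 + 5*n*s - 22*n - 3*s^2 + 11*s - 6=8*n^2 + n*(5*s - 76) - 3*s^2 + 34*s - 40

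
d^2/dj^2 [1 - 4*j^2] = -8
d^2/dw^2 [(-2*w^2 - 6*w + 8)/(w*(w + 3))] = 48*(w^2 + 3*w + 3)/(w^3*(w^3 + 9*w^2 + 27*w + 27))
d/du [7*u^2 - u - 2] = 14*u - 1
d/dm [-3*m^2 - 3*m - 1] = -6*m - 3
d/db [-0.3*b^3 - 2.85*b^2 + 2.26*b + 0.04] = -0.9*b^2 - 5.7*b + 2.26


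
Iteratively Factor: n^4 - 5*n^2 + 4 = (n + 2)*(n^3 - 2*n^2 - n + 2) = (n - 1)*(n + 2)*(n^2 - n - 2) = (n - 1)*(n + 1)*(n + 2)*(n - 2)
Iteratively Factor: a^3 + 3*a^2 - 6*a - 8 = (a - 2)*(a^2 + 5*a + 4) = (a - 2)*(a + 1)*(a + 4)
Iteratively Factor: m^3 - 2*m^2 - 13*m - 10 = (m - 5)*(m^2 + 3*m + 2) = (m - 5)*(m + 1)*(m + 2)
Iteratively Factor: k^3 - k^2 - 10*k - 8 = (k - 4)*(k^2 + 3*k + 2) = (k - 4)*(k + 1)*(k + 2)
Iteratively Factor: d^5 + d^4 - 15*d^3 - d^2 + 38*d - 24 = (d + 2)*(d^4 - d^3 - 13*d^2 + 25*d - 12) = (d + 2)*(d + 4)*(d^3 - 5*d^2 + 7*d - 3) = (d - 1)*(d + 2)*(d + 4)*(d^2 - 4*d + 3) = (d - 3)*(d - 1)*(d + 2)*(d + 4)*(d - 1)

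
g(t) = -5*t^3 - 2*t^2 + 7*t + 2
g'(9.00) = -1244.00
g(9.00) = -3742.00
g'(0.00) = 7.00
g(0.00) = 2.00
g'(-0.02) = 7.07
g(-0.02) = 1.86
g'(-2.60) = -84.00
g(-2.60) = 58.16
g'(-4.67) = -301.45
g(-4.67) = 434.93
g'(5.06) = -397.29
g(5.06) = -661.56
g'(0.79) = -5.52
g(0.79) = 3.82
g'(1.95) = -57.84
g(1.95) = -29.03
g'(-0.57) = 4.41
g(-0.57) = -1.71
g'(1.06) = -14.09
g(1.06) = 1.22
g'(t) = -15*t^2 - 4*t + 7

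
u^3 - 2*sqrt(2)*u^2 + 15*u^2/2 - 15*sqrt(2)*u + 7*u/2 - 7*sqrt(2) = (u + 1/2)*(u + 7)*(u - 2*sqrt(2))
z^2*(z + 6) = z^3 + 6*z^2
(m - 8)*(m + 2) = m^2 - 6*m - 16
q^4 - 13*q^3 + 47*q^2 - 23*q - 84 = (q - 7)*(q - 4)*(q - 3)*(q + 1)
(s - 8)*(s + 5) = s^2 - 3*s - 40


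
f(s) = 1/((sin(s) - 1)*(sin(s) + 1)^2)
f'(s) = -2*cos(s)/((sin(s) - 1)*(sin(s) + 1)^3) - cos(s)/((sin(s) - 1)^2*(sin(s) + 1)^2)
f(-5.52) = -1.13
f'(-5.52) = -1.68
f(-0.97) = -17.87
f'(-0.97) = 109.84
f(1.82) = -8.35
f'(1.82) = 64.57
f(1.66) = -63.13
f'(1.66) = 1408.79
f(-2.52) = -3.62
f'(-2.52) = -12.24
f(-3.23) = -0.93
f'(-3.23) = -0.68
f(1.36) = -11.55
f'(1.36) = -106.72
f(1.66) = -63.13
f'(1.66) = 1408.79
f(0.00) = -1.00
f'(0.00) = 1.00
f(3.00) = -0.89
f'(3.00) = -0.52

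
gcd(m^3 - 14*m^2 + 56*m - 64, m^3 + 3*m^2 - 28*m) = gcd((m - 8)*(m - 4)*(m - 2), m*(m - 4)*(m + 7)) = m - 4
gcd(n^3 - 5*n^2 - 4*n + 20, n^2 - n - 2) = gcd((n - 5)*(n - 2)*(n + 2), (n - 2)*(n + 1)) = n - 2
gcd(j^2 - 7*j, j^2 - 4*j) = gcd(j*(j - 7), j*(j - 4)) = j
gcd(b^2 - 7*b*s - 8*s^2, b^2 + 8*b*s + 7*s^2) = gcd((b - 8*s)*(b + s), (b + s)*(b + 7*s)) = b + s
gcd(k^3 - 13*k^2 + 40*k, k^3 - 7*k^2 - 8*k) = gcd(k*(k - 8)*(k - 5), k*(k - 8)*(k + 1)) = k^2 - 8*k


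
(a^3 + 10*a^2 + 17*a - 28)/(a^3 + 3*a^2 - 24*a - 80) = (a^2 + 6*a - 7)/(a^2 - a - 20)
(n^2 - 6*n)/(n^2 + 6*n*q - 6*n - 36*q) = n/(n + 6*q)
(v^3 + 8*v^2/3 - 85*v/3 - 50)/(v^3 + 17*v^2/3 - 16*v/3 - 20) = (v - 5)/(v - 2)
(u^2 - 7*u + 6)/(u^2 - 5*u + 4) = (u - 6)/(u - 4)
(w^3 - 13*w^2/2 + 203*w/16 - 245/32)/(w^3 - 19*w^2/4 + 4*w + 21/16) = (16*w^2 - 48*w + 35)/(2*(8*w^2 - 10*w - 3))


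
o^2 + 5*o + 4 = (o + 1)*(o + 4)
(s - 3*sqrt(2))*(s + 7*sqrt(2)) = s^2 + 4*sqrt(2)*s - 42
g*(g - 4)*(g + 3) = g^3 - g^2 - 12*g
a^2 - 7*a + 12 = (a - 4)*(a - 3)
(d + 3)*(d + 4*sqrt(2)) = d^2 + 3*d + 4*sqrt(2)*d + 12*sqrt(2)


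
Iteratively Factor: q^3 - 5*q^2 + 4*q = (q - 4)*(q^2 - q) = (q - 4)*(q - 1)*(q)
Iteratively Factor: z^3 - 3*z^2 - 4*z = (z - 4)*(z^2 + z) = z*(z - 4)*(z + 1)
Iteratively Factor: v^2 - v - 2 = (v - 2)*(v + 1)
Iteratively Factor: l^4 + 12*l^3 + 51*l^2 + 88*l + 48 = (l + 1)*(l^3 + 11*l^2 + 40*l + 48) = (l + 1)*(l + 3)*(l^2 + 8*l + 16) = (l + 1)*(l + 3)*(l + 4)*(l + 4)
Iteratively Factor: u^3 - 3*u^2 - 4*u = (u)*(u^2 - 3*u - 4) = u*(u + 1)*(u - 4)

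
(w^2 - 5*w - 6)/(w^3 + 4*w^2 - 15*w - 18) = (w - 6)/(w^2 + 3*w - 18)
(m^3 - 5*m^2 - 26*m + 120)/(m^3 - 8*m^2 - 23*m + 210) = (m - 4)/(m - 7)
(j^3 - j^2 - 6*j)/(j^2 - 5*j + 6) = j*(j + 2)/(j - 2)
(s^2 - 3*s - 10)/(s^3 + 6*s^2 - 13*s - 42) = (s - 5)/(s^2 + 4*s - 21)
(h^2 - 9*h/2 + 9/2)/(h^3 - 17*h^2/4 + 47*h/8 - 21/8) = 4*(h - 3)/(4*h^2 - 11*h + 7)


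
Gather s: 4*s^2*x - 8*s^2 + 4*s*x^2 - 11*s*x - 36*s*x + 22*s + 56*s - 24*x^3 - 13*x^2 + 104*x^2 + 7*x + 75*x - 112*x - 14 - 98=s^2*(4*x - 8) + s*(4*x^2 - 47*x + 78) - 24*x^3 + 91*x^2 - 30*x - 112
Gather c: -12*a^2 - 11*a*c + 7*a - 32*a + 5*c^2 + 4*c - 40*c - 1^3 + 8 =-12*a^2 - 25*a + 5*c^2 + c*(-11*a - 36) + 7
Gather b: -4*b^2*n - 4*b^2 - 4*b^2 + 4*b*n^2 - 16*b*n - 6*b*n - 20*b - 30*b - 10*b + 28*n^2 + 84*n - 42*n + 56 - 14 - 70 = b^2*(-4*n - 8) + b*(4*n^2 - 22*n - 60) + 28*n^2 + 42*n - 28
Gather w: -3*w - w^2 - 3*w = -w^2 - 6*w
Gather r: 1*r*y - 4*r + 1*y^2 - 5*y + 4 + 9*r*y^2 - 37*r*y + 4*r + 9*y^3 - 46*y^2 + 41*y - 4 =r*(9*y^2 - 36*y) + 9*y^3 - 45*y^2 + 36*y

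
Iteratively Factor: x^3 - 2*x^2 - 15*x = (x - 5)*(x^2 + 3*x) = (x - 5)*(x + 3)*(x)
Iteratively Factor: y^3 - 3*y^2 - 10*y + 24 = (y - 4)*(y^2 + y - 6) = (y - 4)*(y - 2)*(y + 3)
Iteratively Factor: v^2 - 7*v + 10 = (v - 5)*(v - 2)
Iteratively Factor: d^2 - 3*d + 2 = (d - 1)*(d - 2)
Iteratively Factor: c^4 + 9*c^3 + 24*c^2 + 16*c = (c + 1)*(c^3 + 8*c^2 + 16*c) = (c + 1)*(c + 4)*(c^2 + 4*c) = (c + 1)*(c + 4)^2*(c)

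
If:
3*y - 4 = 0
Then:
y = 4/3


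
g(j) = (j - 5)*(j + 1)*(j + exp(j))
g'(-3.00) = 46.30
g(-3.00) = -47.20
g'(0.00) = -14.00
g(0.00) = -5.00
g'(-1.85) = 19.77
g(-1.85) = -9.86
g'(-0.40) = -6.71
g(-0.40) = -0.88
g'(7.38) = 49336.61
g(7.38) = 32129.83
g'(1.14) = -41.43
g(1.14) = -35.25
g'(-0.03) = -13.43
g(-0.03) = -4.59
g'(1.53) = -55.10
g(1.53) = -53.98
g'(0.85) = -32.98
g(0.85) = -24.49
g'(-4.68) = 98.35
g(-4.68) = -166.38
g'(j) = (j - 5)*(j + 1)*(exp(j) + 1) + (j - 5)*(j + exp(j)) + (j + 1)*(j + exp(j))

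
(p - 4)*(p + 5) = p^2 + p - 20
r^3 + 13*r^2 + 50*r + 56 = (r + 2)*(r + 4)*(r + 7)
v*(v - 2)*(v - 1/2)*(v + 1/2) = v^4 - 2*v^3 - v^2/4 + v/2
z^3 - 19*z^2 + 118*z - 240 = (z - 8)*(z - 6)*(z - 5)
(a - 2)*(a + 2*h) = a^2 + 2*a*h - 2*a - 4*h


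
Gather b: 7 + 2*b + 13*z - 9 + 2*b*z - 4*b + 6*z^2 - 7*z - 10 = b*(2*z - 2) + 6*z^2 + 6*z - 12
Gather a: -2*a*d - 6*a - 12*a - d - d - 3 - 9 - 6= a*(-2*d - 18) - 2*d - 18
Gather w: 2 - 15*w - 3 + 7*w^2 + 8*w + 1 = 7*w^2 - 7*w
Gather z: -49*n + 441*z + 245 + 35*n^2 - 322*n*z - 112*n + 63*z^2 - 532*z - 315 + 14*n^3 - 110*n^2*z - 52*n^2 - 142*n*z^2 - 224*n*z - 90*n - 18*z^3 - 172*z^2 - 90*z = 14*n^3 - 17*n^2 - 251*n - 18*z^3 + z^2*(-142*n - 109) + z*(-110*n^2 - 546*n - 181) - 70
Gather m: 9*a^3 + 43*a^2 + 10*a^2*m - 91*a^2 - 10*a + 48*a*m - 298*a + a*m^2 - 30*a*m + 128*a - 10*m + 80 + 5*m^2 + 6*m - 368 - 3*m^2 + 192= 9*a^3 - 48*a^2 - 180*a + m^2*(a + 2) + m*(10*a^2 + 18*a - 4) - 96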